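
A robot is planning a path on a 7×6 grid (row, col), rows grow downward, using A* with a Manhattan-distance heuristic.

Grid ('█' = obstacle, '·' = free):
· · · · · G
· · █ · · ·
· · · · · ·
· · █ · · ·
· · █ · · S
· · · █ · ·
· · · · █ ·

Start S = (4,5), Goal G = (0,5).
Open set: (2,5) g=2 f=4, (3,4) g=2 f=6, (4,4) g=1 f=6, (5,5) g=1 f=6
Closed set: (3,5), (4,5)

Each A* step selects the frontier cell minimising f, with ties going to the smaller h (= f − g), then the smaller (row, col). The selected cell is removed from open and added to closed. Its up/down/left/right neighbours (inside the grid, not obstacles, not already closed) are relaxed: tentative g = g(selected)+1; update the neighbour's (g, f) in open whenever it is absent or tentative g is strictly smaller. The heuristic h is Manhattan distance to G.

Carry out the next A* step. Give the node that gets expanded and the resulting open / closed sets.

expanded=(2,5); open=[(1,5) g=3 f=4, (2,4) g=3 f=6, (3,4) g=2 f=6, (4,4) g=1 f=6, (5,5) g=1 f=6]; closed=[(2,5), (3,5), (4,5)]

step 1: expand (2,5) (f=4, h=2) → closed; open now [(1,5) g=3 f=4, (2,4) g=3 f=6, (3,4) g=2 f=6, (4,4) g=1 f=6, (5,5) g=1 f=6]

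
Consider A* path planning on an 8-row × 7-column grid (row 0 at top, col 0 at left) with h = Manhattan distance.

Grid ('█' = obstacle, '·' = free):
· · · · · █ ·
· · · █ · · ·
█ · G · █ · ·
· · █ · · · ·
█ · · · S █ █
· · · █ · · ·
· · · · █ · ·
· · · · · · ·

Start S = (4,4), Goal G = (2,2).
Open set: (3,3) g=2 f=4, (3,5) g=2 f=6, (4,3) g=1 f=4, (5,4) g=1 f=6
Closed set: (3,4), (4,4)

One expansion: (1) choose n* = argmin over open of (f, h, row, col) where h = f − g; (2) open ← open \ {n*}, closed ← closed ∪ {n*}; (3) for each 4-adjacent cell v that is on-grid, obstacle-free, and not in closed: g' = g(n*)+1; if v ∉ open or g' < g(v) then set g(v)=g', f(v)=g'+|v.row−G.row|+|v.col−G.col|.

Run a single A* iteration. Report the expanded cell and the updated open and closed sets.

expanded=(3,3); open=[(2,3) g=3 f=4, (3,5) g=2 f=6, (4,3) g=1 f=4, (5,4) g=1 f=6]; closed=[(3,3), (3,4), (4,4)]

step 1: expand (3,3) (f=4, h=2) → closed; open now [(2,3) g=3 f=4, (3,5) g=2 f=6, (4,3) g=1 f=4, (5,4) g=1 f=6]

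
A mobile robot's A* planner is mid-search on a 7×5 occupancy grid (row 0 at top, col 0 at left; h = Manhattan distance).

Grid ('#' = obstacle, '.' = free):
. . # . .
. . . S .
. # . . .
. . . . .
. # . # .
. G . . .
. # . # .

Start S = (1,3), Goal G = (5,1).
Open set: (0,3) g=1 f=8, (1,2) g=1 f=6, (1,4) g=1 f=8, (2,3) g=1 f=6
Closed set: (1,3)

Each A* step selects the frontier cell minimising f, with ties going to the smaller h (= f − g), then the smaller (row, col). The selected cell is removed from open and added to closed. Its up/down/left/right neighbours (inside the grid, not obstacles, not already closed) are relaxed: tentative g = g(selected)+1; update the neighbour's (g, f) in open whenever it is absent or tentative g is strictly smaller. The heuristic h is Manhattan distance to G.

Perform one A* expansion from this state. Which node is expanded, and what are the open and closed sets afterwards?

expanded=(1,2); open=[(0,3) g=1 f=8, (1,1) g=2 f=6, (1,4) g=1 f=8, (2,2) g=2 f=6, (2,3) g=1 f=6]; closed=[(1,2), (1,3)]

step 1: expand (1,2) (f=6, h=5) → closed; open now [(0,3) g=1 f=8, (1,1) g=2 f=6, (1,4) g=1 f=8, (2,2) g=2 f=6, (2,3) g=1 f=6]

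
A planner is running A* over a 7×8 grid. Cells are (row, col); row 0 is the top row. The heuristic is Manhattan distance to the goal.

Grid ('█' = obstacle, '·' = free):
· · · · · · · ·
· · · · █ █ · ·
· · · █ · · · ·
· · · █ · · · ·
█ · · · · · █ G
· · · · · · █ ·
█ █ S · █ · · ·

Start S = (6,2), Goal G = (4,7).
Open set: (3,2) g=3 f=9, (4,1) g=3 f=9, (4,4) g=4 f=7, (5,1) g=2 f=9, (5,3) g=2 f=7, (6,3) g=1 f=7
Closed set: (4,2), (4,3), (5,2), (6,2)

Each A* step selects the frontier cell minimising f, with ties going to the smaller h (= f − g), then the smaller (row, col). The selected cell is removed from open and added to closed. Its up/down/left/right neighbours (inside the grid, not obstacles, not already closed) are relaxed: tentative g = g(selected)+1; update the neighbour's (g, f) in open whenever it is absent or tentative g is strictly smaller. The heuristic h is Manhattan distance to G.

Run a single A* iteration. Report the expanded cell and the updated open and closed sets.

step 1: expand (4,4) (f=7, h=3) → closed; open now [(3,2) g=3 f=9, (3,4) g=5 f=9, (4,1) g=3 f=9, (4,5) g=5 f=7, (5,1) g=2 f=9, (5,3) g=2 f=7, (5,4) g=5 f=9, (6,3) g=1 f=7]

expanded=(4,4); open=[(3,2) g=3 f=9, (3,4) g=5 f=9, (4,1) g=3 f=9, (4,5) g=5 f=7, (5,1) g=2 f=9, (5,3) g=2 f=7, (5,4) g=5 f=9, (6,3) g=1 f=7]; closed=[(4,2), (4,3), (4,4), (5,2), (6,2)]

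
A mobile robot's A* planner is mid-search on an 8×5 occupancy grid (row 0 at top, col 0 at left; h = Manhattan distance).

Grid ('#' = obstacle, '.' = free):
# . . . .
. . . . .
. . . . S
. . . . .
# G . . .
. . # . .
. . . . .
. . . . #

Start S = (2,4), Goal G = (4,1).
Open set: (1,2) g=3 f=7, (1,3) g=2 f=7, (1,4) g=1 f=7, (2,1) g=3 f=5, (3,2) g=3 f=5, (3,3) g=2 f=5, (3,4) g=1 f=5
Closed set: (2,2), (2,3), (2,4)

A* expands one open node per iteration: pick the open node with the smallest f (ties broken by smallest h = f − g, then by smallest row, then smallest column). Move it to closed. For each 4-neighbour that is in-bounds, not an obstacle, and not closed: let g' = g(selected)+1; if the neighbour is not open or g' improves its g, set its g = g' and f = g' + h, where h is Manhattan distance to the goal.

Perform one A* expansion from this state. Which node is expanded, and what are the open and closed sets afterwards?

expanded=(2,1); open=[(1,1) g=4 f=7, (1,2) g=3 f=7, (1,3) g=2 f=7, (1,4) g=1 f=7, (2,0) g=4 f=7, (3,1) g=4 f=5, (3,2) g=3 f=5, (3,3) g=2 f=5, (3,4) g=1 f=5]; closed=[(2,1), (2,2), (2,3), (2,4)]

step 1: expand (2,1) (f=5, h=2) → closed; open now [(1,1) g=4 f=7, (1,2) g=3 f=7, (1,3) g=2 f=7, (1,4) g=1 f=7, (2,0) g=4 f=7, (3,1) g=4 f=5, (3,2) g=3 f=5, (3,3) g=2 f=5, (3,4) g=1 f=5]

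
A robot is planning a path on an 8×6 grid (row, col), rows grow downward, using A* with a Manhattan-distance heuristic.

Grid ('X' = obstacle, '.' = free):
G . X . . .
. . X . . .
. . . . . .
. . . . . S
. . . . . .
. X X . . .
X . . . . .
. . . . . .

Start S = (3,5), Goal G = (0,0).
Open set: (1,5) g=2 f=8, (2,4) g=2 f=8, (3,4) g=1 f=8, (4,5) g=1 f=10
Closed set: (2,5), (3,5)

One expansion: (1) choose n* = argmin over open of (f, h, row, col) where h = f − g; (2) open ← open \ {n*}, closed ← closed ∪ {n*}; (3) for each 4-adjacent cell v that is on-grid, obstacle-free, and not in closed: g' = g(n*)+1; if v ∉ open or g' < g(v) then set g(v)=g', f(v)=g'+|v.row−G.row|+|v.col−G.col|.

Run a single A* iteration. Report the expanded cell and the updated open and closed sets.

step 1: expand (1,5) (f=8, h=6) → closed; open now [(0,5) g=3 f=8, (1,4) g=3 f=8, (2,4) g=2 f=8, (3,4) g=1 f=8, (4,5) g=1 f=10]

expanded=(1,5); open=[(0,5) g=3 f=8, (1,4) g=3 f=8, (2,4) g=2 f=8, (3,4) g=1 f=8, (4,5) g=1 f=10]; closed=[(1,5), (2,5), (3,5)]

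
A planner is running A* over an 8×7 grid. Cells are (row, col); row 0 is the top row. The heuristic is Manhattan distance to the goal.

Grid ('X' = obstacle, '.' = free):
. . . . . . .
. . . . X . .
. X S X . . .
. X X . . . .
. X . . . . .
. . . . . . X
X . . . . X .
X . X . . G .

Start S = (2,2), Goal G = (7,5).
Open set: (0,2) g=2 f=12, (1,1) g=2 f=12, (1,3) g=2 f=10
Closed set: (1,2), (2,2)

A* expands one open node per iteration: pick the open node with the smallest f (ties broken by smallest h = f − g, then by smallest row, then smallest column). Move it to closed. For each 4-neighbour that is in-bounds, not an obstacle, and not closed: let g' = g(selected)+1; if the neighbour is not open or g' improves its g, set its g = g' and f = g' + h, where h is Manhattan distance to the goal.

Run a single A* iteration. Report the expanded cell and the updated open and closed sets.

expanded=(1,3); open=[(0,2) g=2 f=12, (0,3) g=3 f=12, (1,1) g=2 f=12]; closed=[(1,2), (1,3), (2,2)]

step 1: expand (1,3) (f=10, h=8) → closed; open now [(0,2) g=2 f=12, (0,3) g=3 f=12, (1,1) g=2 f=12]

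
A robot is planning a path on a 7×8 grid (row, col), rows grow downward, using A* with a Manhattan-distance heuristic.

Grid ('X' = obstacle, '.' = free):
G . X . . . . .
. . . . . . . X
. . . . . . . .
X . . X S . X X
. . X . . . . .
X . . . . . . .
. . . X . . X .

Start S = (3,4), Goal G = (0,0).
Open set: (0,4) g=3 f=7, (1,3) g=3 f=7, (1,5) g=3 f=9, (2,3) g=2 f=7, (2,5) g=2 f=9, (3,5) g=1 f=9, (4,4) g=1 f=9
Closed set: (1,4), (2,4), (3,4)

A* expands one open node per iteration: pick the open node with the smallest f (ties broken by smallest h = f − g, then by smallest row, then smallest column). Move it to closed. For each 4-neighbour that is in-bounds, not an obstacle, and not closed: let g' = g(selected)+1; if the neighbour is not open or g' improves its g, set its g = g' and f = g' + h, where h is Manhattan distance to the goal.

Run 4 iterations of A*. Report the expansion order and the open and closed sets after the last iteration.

order=[(0,4) → (0,3) → (1,3) → (1,2)]; open=[(0,5) g=4 f=9, (1,1) g=5 f=7, (1,5) g=3 f=9, (2,2) g=5 f=9, (2,3) g=2 f=7, (2,5) g=2 f=9, (3,5) g=1 f=9, (4,4) g=1 f=9]; closed=[(0,3), (0,4), (1,2), (1,3), (1,4), (2,4), (3,4)]

step 1: expand (0,4) (f=7, h=4) → closed; open now [(0,3) g=4 f=7, (0,5) g=4 f=9, (1,3) g=3 f=7, (1,5) g=3 f=9, (2,3) g=2 f=7, (2,5) g=2 f=9, (3,5) g=1 f=9, (4,4) g=1 f=9]
step 2: expand (0,3) (f=7, h=3) → closed; open now [(0,5) g=4 f=9, (1,3) g=3 f=7, (1,5) g=3 f=9, (2,3) g=2 f=7, (2,5) g=2 f=9, (3,5) g=1 f=9, (4,4) g=1 f=9]
step 3: expand (1,3) (f=7, h=4) → closed; open now [(0,5) g=4 f=9, (1,2) g=4 f=7, (1,5) g=3 f=9, (2,3) g=2 f=7, (2,5) g=2 f=9, (3,5) g=1 f=9, (4,4) g=1 f=9]
step 4: expand (1,2) (f=7, h=3) → closed; open now [(0,5) g=4 f=9, (1,1) g=5 f=7, (1,5) g=3 f=9, (2,2) g=5 f=9, (2,3) g=2 f=7, (2,5) g=2 f=9, (3,5) g=1 f=9, (4,4) g=1 f=9]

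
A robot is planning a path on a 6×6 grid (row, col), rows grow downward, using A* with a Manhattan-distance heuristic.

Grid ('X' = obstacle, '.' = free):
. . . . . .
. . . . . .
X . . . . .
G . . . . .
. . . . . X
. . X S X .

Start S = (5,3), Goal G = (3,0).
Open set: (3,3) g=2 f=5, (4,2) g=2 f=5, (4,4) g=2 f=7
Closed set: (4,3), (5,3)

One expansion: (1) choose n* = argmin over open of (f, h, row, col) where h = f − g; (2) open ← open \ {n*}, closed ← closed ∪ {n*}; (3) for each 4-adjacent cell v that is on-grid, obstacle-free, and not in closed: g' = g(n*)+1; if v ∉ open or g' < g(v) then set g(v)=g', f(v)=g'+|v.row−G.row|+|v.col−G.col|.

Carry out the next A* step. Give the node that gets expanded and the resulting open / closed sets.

expanded=(3,3); open=[(2,3) g=3 f=7, (3,2) g=3 f=5, (3,4) g=3 f=7, (4,2) g=2 f=5, (4,4) g=2 f=7]; closed=[(3,3), (4,3), (5,3)]

step 1: expand (3,3) (f=5, h=3) → closed; open now [(2,3) g=3 f=7, (3,2) g=3 f=5, (3,4) g=3 f=7, (4,2) g=2 f=5, (4,4) g=2 f=7]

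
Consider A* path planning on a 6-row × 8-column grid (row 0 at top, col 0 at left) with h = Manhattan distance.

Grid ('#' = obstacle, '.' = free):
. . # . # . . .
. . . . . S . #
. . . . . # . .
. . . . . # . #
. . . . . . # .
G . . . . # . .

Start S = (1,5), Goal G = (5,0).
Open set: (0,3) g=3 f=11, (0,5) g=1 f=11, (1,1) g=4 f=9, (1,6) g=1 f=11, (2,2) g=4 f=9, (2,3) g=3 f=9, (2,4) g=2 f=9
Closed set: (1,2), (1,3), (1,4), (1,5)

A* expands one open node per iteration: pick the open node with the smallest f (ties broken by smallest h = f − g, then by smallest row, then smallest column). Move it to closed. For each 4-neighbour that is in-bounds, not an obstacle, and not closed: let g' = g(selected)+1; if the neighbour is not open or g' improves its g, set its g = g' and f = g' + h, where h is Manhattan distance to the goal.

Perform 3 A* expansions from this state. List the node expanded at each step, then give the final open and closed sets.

order=[(1,1) → (1,0) → (2,0)]; open=[(0,0) g=6 f=11, (0,1) g=5 f=11, (0,3) g=3 f=11, (0,5) g=1 f=11, (1,6) g=1 f=11, (2,1) g=5 f=9, (2,2) g=4 f=9, (2,3) g=3 f=9, (2,4) g=2 f=9, (3,0) g=7 f=9]; closed=[(1,0), (1,1), (1,2), (1,3), (1,4), (1,5), (2,0)]

step 1: expand (1,1) (f=9, h=5) → closed; open now [(0,1) g=5 f=11, (0,3) g=3 f=11, (0,5) g=1 f=11, (1,0) g=5 f=9, (1,6) g=1 f=11, (2,1) g=5 f=9, (2,2) g=4 f=9, (2,3) g=3 f=9, (2,4) g=2 f=9]
step 2: expand (1,0) (f=9, h=4) → closed; open now [(0,0) g=6 f=11, (0,1) g=5 f=11, (0,3) g=3 f=11, (0,5) g=1 f=11, (1,6) g=1 f=11, (2,0) g=6 f=9, (2,1) g=5 f=9, (2,2) g=4 f=9, (2,3) g=3 f=9, (2,4) g=2 f=9]
step 3: expand (2,0) (f=9, h=3) → closed; open now [(0,0) g=6 f=11, (0,1) g=5 f=11, (0,3) g=3 f=11, (0,5) g=1 f=11, (1,6) g=1 f=11, (2,1) g=5 f=9, (2,2) g=4 f=9, (2,3) g=3 f=9, (2,4) g=2 f=9, (3,0) g=7 f=9]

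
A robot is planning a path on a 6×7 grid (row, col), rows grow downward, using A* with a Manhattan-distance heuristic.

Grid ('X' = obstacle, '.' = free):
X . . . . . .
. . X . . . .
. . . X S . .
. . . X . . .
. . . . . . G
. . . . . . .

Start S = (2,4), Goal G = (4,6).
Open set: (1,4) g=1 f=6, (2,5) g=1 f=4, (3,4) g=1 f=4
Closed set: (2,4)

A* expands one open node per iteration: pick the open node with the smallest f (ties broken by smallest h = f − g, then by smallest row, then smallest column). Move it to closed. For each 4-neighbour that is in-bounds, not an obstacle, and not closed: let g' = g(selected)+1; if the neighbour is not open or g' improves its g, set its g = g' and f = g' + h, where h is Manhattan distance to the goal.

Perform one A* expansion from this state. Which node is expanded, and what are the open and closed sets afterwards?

expanded=(2,5); open=[(1,4) g=1 f=6, (1,5) g=2 f=6, (2,6) g=2 f=4, (3,4) g=1 f=4, (3,5) g=2 f=4]; closed=[(2,4), (2,5)]

step 1: expand (2,5) (f=4, h=3) → closed; open now [(1,4) g=1 f=6, (1,5) g=2 f=6, (2,6) g=2 f=4, (3,4) g=1 f=4, (3,5) g=2 f=4]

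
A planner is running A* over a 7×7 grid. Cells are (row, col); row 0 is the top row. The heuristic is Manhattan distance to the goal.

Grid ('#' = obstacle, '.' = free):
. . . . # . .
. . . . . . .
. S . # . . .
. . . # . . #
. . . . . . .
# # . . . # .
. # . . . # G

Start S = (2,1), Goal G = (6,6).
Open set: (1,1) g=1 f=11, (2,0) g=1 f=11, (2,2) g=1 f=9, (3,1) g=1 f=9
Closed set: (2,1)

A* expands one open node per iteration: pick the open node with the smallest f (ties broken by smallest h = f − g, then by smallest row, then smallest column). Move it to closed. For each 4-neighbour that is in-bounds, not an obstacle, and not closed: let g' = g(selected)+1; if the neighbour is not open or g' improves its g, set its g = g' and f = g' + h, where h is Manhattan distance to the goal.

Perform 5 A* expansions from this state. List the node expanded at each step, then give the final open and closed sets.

order=[(2,2) → (3,2) → (4,2) → (4,3) → (4,4)]; open=[(1,1) g=1 f=11, (1,2) g=2 f=11, (2,0) g=1 f=11, (3,1) g=1 f=9, (3,4) g=6 f=11, (4,1) g=4 f=11, (4,5) g=6 f=9, (5,2) g=4 f=9, (5,3) g=5 f=9, (5,4) g=6 f=9]; closed=[(2,1), (2,2), (3,2), (4,2), (4,3), (4,4)]

step 1: expand (2,2) (f=9, h=8) → closed; open now [(1,1) g=1 f=11, (1,2) g=2 f=11, (2,0) g=1 f=11, (3,1) g=1 f=9, (3,2) g=2 f=9]
step 2: expand (3,2) (f=9, h=7) → closed; open now [(1,1) g=1 f=11, (1,2) g=2 f=11, (2,0) g=1 f=11, (3,1) g=1 f=9, (4,2) g=3 f=9]
step 3: expand (4,2) (f=9, h=6) → closed; open now [(1,1) g=1 f=11, (1,2) g=2 f=11, (2,0) g=1 f=11, (3,1) g=1 f=9, (4,1) g=4 f=11, (4,3) g=4 f=9, (5,2) g=4 f=9]
step 4: expand (4,3) (f=9, h=5) → closed; open now [(1,1) g=1 f=11, (1,2) g=2 f=11, (2,0) g=1 f=11, (3,1) g=1 f=9, (4,1) g=4 f=11, (4,4) g=5 f=9, (5,2) g=4 f=9, (5,3) g=5 f=9]
step 5: expand (4,4) (f=9, h=4) → closed; open now [(1,1) g=1 f=11, (1,2) g=2 f=11, (2,0) g=1 f=11, (3,1) g=1 f=9, (3,4) g=6 f=11, (4,1) g=4 f=11, (4,5) g=6 f=9, (5,2) g=4 f=9, (5,3) g=5 f=9, (5,4) g=6 f=9]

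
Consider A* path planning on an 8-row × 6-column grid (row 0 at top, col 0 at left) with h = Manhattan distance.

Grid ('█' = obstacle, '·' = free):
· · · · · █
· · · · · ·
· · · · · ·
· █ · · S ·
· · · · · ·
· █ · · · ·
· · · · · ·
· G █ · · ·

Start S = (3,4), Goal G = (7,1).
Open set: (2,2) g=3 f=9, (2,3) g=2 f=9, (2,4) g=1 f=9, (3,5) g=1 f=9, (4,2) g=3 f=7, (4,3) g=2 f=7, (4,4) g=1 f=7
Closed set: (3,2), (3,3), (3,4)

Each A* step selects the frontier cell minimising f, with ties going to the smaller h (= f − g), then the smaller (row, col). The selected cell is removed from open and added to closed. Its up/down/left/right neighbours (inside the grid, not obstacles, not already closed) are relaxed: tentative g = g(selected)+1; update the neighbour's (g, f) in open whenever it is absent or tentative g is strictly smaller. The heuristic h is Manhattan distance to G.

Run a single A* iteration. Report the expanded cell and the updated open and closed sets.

step 1: expand (4,2) (f=7, h=4) → closed; open now [(2,2) g=3 f=9, (2,3) g=2 f=9, (2,4) g=1 f=9, (3,5) g=1 f=9, (4,1) g=4 f=7, (4,3) g=2 f=7, (4,4) g=1 f=7, (5,2) g=4 f=7]

expanded=(4,2); open=[(2,2) g=3 f=9, (2,3) g=2 f=9, (2,4) g=1 f=9, (3,5) g=1 f=9, (4,1) g=4 f=7, (4,3) g=2 f=7, (4,4) g=1 f=7, (5,2) g=4 f=7]; closed=[(3,2), (3,3), (3,4), (4,2)]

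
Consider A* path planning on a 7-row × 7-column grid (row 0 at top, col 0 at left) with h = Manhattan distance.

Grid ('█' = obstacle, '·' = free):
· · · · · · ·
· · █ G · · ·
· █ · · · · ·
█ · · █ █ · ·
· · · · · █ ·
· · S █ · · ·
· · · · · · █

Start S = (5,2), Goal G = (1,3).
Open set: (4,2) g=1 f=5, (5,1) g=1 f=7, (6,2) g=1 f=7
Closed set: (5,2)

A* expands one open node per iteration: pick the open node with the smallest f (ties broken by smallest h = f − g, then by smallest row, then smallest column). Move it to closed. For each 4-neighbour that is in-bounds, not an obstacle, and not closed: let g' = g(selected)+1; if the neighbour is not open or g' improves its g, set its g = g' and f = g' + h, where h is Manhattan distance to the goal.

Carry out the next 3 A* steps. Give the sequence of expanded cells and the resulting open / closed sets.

order=[(4,2) → (3,2) → (2,2)]; open=[(2,3) g=4 f=5, (3,1) g=3 f=7, (4,1) g=2 f=7, (4,3) g=2 f=5, (5,1) g=1 f=7, (6,2) g=1 f=7]; closed=[(2,2), (3,2), (4,2), (5,2)]

step 1: expand (4,2) (f=5, h=4) → closed; open now [(3,2) g=2 f=5, (4,1) g=2 f=7, (4,3) g=2 f=5, (5,1) g=1 f=7, (6,2) g=1 f=7]
step 2: expand (3,2) (f=5, h=3) → closed; open now [(2,2) g=3 f=5, (3,1) g=3 f=7, (4,1) g=2 f=7, (4,3) g=2 f=5, (5,1) g=1 f=7, (6,2) g=1 f=7]
step 3: expand (2,2) (f=5, h=2) → closed; open now [(2,3) g=4 f=5, (3,1) g=3 f=7, (4,1) g=2 f=7, (4,3) g=2 f=5, (5,1) g=1 f=7, (6,2) g=1 f=7]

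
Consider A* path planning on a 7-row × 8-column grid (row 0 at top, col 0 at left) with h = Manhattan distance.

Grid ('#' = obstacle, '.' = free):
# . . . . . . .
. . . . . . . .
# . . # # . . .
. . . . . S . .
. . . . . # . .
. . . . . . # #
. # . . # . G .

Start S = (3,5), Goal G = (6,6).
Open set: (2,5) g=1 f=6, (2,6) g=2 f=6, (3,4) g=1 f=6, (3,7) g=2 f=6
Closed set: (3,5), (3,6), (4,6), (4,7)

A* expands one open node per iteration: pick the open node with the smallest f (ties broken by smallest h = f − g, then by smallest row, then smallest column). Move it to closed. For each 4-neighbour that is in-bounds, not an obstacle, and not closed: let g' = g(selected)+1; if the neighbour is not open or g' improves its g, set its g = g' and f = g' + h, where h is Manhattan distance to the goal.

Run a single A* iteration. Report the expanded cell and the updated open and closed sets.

expanded=(2,6); open=[(1,6) g=3 f=8, (2,5) g=1 f=6, (2,7) g=3 f=8, (3,4) g=1 f=6, (3,7) g=2 f=6]; closed=[(2,6), (3,5), (3,6), (4,6), (4,7)]

step 1: expand (2,6) (f=6, h=4) → closed; open now [(1,6) g=3 f=8, (2,5) g=1 f=6, (2,7) g=3 f=8, (3,4) g=1 f=6, (3,7) g=2 f=6]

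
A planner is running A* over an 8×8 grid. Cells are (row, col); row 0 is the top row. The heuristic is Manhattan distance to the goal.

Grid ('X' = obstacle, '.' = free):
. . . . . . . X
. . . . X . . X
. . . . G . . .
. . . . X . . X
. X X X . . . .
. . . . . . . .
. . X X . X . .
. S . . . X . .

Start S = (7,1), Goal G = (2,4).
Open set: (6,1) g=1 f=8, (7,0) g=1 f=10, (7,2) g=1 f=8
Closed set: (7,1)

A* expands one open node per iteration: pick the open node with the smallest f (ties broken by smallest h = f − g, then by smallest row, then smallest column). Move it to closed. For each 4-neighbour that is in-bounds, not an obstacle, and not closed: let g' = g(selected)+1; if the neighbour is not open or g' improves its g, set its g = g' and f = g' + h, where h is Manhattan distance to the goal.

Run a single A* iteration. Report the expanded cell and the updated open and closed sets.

step 1: expand (6,1) (f=8, h=7) → closed; open now [(5,1) g=2 f=8, (6,0) g=2 f=10, (7,0) g=1 f=10, (7,2) g=1 f=8]

expanded=(6,1); open=[(5,1) g=2 f=8, (6,0) g=2 f=10, (7,0) g=1 f=10, (7,2) g=1 f=8]; closed=[(6,1), (7,1)]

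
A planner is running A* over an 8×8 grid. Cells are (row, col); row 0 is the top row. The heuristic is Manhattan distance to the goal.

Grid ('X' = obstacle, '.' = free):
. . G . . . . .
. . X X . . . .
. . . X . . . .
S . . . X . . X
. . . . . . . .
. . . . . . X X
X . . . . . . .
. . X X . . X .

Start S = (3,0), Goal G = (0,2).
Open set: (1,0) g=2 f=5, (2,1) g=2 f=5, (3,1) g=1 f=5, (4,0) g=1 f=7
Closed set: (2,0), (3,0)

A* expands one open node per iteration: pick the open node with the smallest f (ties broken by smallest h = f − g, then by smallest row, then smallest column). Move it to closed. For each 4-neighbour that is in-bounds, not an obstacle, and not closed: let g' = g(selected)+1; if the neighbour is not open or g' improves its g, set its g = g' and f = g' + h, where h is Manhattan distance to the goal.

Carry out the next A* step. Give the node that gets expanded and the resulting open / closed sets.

step 1: expand (1,0) (f=5, h=3) → closed; open now [(0,0) g=3 f=5, (1,1) g=3 f=5, (2,1) g=2 f=5, (3,1) g=1 f=5, (4,0) g=1 f=7]

expanded=(1,0); open=[(0,0) g=3 f=5, (1,1) g=3 f=5, (2,1) g=2 f=5, (3,1) g=1 f=5, (4,0) g=1 f=7]; closed=[(1,0), (2,0), (3,0)]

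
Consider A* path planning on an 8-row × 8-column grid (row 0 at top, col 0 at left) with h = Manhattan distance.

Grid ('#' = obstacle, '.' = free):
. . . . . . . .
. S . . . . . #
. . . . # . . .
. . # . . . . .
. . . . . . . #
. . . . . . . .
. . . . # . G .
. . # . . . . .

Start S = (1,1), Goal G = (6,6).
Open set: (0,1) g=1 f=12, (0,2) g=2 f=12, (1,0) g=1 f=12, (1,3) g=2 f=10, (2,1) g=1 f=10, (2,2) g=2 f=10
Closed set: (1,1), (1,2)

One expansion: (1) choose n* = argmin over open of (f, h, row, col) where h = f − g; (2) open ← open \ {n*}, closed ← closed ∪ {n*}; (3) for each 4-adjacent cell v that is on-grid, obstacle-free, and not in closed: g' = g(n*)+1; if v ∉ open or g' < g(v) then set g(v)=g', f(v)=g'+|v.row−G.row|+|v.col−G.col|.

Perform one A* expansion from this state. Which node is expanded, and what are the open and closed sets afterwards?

step 1: expand (1,3) (f=10, h=8) → closed; open now [(0,1) g=1 f=12, (0,2) g=2 f=12, (0,3) g=3 f=12, (1,0) g=1 f=12, (1,4) g=3 f=10, (2,1) g=1 f=10, (2,2) g=2 f=10, (2,3) g=3 f=10]

expanded=(1,3); open=[(0,1) g=1 f=12, (0,2) g=2 f=12, (0,3) g=3 f=12, (1,0) g=1 f=12, (1,4) g=3 f=10, (2,1) g=1 f=10, (2,2) g=2 f=10, (2,3) g=3 f=10]; closed=[(1,1), (1,2), (1,3)]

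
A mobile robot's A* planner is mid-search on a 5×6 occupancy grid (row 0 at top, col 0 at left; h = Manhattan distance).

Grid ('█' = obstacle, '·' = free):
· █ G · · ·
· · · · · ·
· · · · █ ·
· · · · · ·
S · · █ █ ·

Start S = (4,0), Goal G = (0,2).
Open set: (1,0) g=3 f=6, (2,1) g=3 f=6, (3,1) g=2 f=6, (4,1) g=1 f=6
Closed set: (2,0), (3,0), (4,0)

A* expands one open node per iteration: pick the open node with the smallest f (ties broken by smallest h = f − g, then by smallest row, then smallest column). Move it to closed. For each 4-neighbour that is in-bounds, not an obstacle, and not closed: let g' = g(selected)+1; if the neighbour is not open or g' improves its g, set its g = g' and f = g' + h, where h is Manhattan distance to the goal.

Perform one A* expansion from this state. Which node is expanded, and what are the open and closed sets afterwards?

step 1: expand (1,0) (f=6, h=3) → closed; open now [(0,0) g=4 f=6, (1,1) g=4 f=6, (2,1) g=3 f=6, (3,1) g=2 f=6, (4,1) g=1 f=6]

expanded=(1,0); open=[(0,0) g=4 f=6, (1,1) g=4 f=6, (2,1) g=3 f=6, (3,1) g=2 f=6, (4,1) g=1 f=6]; closed=[(1,0), (2,0), (3,0), (4,0)]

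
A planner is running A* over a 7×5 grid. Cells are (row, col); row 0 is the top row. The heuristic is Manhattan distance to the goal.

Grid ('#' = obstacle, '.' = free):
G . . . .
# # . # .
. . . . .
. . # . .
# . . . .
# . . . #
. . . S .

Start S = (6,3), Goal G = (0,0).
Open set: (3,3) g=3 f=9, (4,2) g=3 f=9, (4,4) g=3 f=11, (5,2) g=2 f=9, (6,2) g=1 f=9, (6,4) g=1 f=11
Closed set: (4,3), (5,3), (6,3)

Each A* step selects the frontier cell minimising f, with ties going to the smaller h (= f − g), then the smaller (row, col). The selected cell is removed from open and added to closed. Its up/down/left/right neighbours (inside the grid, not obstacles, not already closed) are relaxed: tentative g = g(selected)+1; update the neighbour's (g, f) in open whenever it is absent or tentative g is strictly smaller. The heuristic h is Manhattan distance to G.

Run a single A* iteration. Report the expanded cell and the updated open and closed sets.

step 1: expand (3,3) (f=9, h=6) → closed; open now [(2,3) g=4 f=9, (3,4) g=4 f=11, (4,2) g=3 f=9, (4,4) g=3 f=11, (5,2) g=2 f=9, (6,2) g=1 f=9, (6,4) g=1 f=11]

expanded=(3,3); open=[(2,3) g=4 f=9, (3,4) g=4 f=11, (4,2) g=3 f=9, (4,4) g=3 f=11, (5,2) g=2 f=9, (6,2) g=1 f=9, (6,4) g=1 f=11]; closed=[(3,3), (4,3), (5,3), (6,3)]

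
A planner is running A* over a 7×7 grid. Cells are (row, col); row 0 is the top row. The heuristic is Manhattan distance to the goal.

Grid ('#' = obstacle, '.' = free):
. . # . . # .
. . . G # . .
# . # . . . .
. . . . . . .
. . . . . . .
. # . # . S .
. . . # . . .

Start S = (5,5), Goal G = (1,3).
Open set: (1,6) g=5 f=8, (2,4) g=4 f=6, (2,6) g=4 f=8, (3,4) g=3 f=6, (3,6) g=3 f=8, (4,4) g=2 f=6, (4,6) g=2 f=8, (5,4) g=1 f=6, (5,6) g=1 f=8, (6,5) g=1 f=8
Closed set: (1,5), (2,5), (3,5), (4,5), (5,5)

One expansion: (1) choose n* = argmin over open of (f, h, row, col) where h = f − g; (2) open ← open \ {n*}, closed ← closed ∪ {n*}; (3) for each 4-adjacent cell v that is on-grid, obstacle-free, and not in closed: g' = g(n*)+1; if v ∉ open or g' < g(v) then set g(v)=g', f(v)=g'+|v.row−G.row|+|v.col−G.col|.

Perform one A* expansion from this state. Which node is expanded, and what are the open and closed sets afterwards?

expanded=(2,4); open=[(1,6) g=5 f=8, (2,3) g=5 f=6, (2,6) g=4 f=8, (3,4) g=3 f=6, (3,6) g=3 f=8, (4,4) g=2 f=6, (4,6) g=2 f=8, (5,4) g=1 f=6, (5,6) g=1 f=8, (6,5) g=1 f=8]; closed=[(1,5), (2,4), (2,5), (3,5), (4,5), (5,5)]

step 1: expand (2,4) (f=6, h=2) → closed; open now [(1,6) g=5 f=8, (2,3) g=5 f=6, (2,6) g=4 f=8, (3,4) g=3 f=6, (3,6) g=3 f=8, (4,4) g=2 f=6, (4,6) g=2 f=8, (5,4) g=1 f=6, (5,6) g=1 f=8, (6,5) g=1 f=8]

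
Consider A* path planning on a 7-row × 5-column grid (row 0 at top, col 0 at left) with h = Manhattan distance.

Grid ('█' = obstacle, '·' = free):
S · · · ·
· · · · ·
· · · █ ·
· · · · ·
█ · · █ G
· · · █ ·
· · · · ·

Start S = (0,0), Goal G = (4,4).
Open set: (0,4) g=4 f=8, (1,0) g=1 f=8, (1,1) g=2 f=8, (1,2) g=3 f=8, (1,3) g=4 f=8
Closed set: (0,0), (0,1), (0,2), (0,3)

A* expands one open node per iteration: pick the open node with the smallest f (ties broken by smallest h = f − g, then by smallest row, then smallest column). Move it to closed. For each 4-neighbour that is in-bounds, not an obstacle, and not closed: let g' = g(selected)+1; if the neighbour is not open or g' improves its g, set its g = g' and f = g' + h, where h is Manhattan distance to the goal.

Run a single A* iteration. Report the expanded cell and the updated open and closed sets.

expanded=(0,4); open=[(1,0) g=1 f=8, (1,1) g=2 f=8, (1,2) g=3 f=8, (1,3) g=4 f=8, (1,4) g=5 f=8]; closed=[(0,0), (0,1), (0,2), (0,3), (0,4)]

step 1: expand (0,4) (f=8, h=4) → closed; open now [(1,0) g=1 f=8, (1,1) g=2 f=8, (1,2) g=3 f=8, (1,3) g=4 f=8, (1,4) g=5 f=8]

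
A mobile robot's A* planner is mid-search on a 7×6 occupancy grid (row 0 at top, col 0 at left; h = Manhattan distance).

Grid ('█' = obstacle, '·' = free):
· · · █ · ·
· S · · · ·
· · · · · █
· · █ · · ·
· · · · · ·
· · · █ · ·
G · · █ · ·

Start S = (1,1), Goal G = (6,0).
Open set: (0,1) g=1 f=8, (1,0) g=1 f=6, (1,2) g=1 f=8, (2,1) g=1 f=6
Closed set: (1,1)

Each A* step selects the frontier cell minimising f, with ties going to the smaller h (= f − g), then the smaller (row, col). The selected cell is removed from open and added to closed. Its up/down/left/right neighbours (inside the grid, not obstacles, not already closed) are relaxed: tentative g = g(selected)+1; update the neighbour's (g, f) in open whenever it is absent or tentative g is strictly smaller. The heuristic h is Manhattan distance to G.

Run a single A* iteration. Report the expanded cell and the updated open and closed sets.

expanded=(1,0); open=[(0,0) g=2 f=8, (0,1) g=1 f=8, (1,2) g=1 f=8, (2,0) g=2 f=6, (2,1) g=1 f=6]; closed=[(1,0), (1,1)]

step 1: expand (1,0) (f=6, h=5) → closed; open now [(0,0) g=2 f=8, (0,1) g=1 f=8, (1,2) g=1 f=8, (2,0) g=2 f=6, (2,1) g=1 f=6]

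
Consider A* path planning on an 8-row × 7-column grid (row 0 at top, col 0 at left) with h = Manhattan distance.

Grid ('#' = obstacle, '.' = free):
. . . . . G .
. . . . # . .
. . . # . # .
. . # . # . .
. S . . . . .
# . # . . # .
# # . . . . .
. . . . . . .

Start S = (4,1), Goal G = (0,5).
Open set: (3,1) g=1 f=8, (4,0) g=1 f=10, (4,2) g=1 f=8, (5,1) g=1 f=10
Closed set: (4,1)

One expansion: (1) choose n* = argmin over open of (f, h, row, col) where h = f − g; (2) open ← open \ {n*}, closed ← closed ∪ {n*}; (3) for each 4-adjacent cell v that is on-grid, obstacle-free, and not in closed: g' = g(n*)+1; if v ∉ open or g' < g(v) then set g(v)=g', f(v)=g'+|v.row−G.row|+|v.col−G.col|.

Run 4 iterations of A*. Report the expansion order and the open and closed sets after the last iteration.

step 1: expand (3,1) (f=8, h=7) → closed; open now [(2,1) g=2 f=8, (3,0) g=2 f=10, (4,0) g=1 f=10, (4,2) g=1 f=8, (5,1) g=1 f=10]
step 2: expand (2,1) (f=8, h=6) → closed; open now [(1,1) g=3 f=8, (2,0) g=3 f=10, (2,2) g=3 f=8, (3,0) g=2 f=10, (4,0) g=1 f=10, (4,2) g=1 f=8, (5,1) g=1 f=10]
step 3: expand (1,1) (f=8, h=5) → closed; open now [(0,1) g=4 f=8, (1,0) g=4 f=10, (1,2) g=4 f=8, (2,0) g=3 f=10, (2,2) g=3 f=8, (3,0) g=2 f=10, (4,0) g=1 f=10, (4,2) g=1 f=8, (5,1) g=1 f=10]
step 4: expand (0,1) (f=8, h=4) → closed; open now [(0,0) g=5 f=10, (0,2) g=5 f=8, (1,0) g=4 f=10, (1,2) g=4 f=8, (2,0) g=3 f=10, (2,2) g=3 f=8, (3,0) g=2 f=10, (4,0) g=1 f=10, (4,2) g=1 f=8, (5,1) g=1 f=10]

order=[(3,1) → (2,1) → (1,1) → (0,1)]; open=[(0,0) g=5 f=10, (0,2) g=5 f=8, (1,0) g=4 f=10, (1,2) g=4 f=8, (2,0) g=3 f=10, (2,2) g=3 f=8, (3,0) g=2 f=10, (4,0) g=1 f=10, (4,2) g=1 f=8, (5,1) g=1 f=10]; closed=[(0,1), (1,1), (2,1), (3,1), (4,1)]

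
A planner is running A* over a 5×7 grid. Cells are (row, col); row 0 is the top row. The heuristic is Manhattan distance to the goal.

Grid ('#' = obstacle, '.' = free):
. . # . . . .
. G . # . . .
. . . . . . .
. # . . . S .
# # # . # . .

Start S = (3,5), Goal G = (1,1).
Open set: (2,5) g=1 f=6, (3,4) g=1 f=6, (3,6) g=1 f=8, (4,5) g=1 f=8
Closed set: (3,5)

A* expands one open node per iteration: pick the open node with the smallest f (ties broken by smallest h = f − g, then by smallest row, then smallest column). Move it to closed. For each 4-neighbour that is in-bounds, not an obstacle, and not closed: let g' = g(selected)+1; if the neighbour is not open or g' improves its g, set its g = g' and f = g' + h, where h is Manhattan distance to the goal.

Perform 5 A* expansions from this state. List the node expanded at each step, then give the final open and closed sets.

order=[(2,5) → (1,5) → (1,4) → (2,4) → (2,3)]; open=[(0,4) g=4 f=8, (0,5) g=3 f=8, (1,6) g=3 f=8, (2,2) g=4 f=6, (2,6) g=2 f=8, (3,3) g=4 f=8, (3,4) g=1 f=6, (3,6) g=1 f=8, (4,5) g=1 f=8]; closed=[(1,4), (1,5), (2,3), (2,4), (2,5), (3,5)]

step 1: expand (2,5) (f=6, h=5) → closed; open now [(1,5) g=2 f=6, (2,4) g=2 f=6, (2,6) g=2 f=8, (3,4) g=1 f=6, (3,6) g=1 f=8, (4,5) g=1 f=8]
step 2: expand (1,5) (f=6, h=4) → closed; open now [(0,5) g=3 f=8, (1,4) g=3 f=6, (1,6) g=3 f=8, (2,4) g=2 f=6, (2,6) g=2 f=8, (3,4) g=1 f=6, (3,6) g=1 f=8, (4,5) g=1 f=8]
step 3: expand (1,4) (f=6, h=3) → closed; open now [(0,4) g=4 f=8, (0,5) g=3 f=8, (1,6) g=3 f=8, (2,4) g=2 f=6, (2,6) g=2 f=8, (3,4) g=1 f=6, (3,6) g=1 f=8, (4,5) g=1 f=8]
step 4: expand (2,4) (f=6, h=4) → closed; open now [(0,4) g=4 f=8, (0,5) g=3 f=8, (1,6) g=3 f=8, (2,3) g=3 f=6, (2,6) g=2 f=8, (3,4) g=1 f=6, (3,6) g=1 f=8, (4,5) g=1 f=8]
step 5: expand (2,3) (f=6, h=3) → closed; open now [(0,4) g=4 f=8, (0,5) g=3 f=8, (1,6) g=3 f=8, (2,2) g=4 f=6, (2,6) g=2 f=8, (3,3) g=4 f=8, (3,4) g=1 f=6, (3,6) g=1 f=8, (4,5) g=1 f=8]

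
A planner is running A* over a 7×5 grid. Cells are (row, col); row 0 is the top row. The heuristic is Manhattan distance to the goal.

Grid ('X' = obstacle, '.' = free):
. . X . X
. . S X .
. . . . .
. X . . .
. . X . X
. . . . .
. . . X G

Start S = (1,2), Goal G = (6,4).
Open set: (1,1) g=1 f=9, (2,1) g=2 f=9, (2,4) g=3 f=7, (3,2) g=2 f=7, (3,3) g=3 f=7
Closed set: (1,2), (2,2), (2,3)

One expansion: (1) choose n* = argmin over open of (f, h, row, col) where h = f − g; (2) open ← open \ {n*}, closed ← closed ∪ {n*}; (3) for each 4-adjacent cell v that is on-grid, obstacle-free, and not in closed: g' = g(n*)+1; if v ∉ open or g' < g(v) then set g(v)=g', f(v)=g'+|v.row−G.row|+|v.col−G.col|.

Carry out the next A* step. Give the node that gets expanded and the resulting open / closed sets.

expanded=(2,4); open=[(1,1) g=1 f=9, (1,4) g=4 f=9, (2,1) g=2 f=9, (3,2) g=2 f=7, (3,3) g=3 f=7, (3,4) g=4 f=7]; closed=[(1,2), (2,2), (2,3), (2,4)]

step 1: expand (2,4) (f=7, h=4) → closed; open now [(1,1) g=1 f=9, (1,4) g=4 f=9, (2,1) g=2 f=9, (3,2) g=2 f=7, (3,3) g=3 f=7, (3,4) g=4 f=7]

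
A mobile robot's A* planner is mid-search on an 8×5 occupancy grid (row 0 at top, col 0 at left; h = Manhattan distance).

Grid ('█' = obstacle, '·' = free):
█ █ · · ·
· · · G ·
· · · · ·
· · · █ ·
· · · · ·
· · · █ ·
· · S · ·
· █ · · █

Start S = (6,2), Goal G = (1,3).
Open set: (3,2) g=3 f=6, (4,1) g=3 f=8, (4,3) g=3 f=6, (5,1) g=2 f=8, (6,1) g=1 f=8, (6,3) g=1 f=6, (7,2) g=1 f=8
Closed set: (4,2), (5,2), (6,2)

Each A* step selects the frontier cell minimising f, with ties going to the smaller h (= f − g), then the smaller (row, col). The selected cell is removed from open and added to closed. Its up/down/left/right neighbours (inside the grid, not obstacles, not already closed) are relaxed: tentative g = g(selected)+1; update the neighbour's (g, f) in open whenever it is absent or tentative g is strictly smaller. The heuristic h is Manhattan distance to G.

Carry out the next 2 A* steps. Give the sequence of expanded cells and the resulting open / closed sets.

step 1: expand (3,2) (f=6, h=3) → closed; open now [(2,2) g=4 f=6, (3,1) g=4 f=8, (4,1) g=3 f=8, (4,3) g=3 f=6, (5,1) g=2 f=8, (6,1) g=1 f=8, (6,3) g=1 f=6, (7,2) g=1 f=8]
step 2: expand (2,2) (f=6, h=2) → closed; open now [(1,2) g=5 f=6, (2,1) g=5 f=8, (2,3) g=5 f=6, (3,1) g=4 f=8, (4,1) g=3 f=8, (4,3) g=3 f=6, (5,1) g=2 f=8, (6,1) g=1 f=8, (6,3) g=1 f=6, (7,2) g=1 f=8]

order=[(3,2) → (2,2)]; open=[(1,2) g=5 f=6, (2,1) g=5 f=8, (2,3) g=5 f=6, (3,1) g=4 f=8, (4,1) g=3 f=8, (4,3) g=3 f=6, (5,1) g=2 f=8, (6,1) g=1 f=8, (6,3) g=1 f=6, (7,2) g=1 f=8]; closed=[(2,2), (3,2), (4,2), (5,2), (6,2)]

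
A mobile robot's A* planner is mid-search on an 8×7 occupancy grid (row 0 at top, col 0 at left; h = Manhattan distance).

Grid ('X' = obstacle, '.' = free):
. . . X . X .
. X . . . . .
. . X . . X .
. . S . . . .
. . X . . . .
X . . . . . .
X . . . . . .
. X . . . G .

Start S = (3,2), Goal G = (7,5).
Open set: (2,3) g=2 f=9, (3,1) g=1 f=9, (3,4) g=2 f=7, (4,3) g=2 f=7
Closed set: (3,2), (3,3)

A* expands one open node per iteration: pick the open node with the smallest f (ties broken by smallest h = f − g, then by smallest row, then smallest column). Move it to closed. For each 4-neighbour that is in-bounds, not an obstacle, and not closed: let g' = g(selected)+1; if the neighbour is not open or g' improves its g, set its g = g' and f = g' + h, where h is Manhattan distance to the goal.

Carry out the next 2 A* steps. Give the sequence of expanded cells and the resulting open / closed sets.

order=[(3,4) → (3,5)]; open=[(2,3) g=2 f=9, (2,4) g=3 f=9, (3,1) g=1 f=9, (3,6) g=4 f=9, (4,3) g=2 f=7, (4,4) g=3 f=7, (4,5) g=4 f=7]; closed=[(3,2), (3,3), (3,4), (3,5)]

step 1: expand (3,4) (f=7, h=5) → closed; open now [(2,3) g=2 f=9, (2,4) g=3 f=9, (3,1) g=1 f=9, (3,5) g=3 f=7, (4,3) g=2 f=7, (4,4) g=3 f=7]
step 2: expand (3,5) (f=7, h=4) → closed; open now [(2,3) g=2 f=9, (2,4) g=3 f=9, (3,1) g=1 f=9, (3,6) g=4 f=9, (4,3) g=2 f=7, (4,4) g=3 f=7, (4,5) g=4 f=7]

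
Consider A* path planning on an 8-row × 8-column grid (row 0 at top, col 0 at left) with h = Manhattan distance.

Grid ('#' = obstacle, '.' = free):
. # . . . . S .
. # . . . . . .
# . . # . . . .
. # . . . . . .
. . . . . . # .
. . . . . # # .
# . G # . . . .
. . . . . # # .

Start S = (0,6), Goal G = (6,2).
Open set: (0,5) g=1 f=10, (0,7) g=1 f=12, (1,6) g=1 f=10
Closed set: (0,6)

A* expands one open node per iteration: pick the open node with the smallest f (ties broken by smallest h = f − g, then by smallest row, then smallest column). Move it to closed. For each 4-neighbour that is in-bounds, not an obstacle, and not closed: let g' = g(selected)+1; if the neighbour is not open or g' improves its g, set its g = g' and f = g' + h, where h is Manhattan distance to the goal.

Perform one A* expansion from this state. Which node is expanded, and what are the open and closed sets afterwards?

expanded=(0,5); open=[(0,4) g=2 f=10, (0,7) g=1 f=12, (1,5) g=2 f=10, (1,6) g=1 f=10]; closed=[(0,5), (0,6)]

step 1: expand (0,5) (f=10, h=9) → closed; open now [(0,4) g=2 f=10, (0,7) g=1 f=12, (1,5) g=2 f=10, (1,6) g=1 f=10]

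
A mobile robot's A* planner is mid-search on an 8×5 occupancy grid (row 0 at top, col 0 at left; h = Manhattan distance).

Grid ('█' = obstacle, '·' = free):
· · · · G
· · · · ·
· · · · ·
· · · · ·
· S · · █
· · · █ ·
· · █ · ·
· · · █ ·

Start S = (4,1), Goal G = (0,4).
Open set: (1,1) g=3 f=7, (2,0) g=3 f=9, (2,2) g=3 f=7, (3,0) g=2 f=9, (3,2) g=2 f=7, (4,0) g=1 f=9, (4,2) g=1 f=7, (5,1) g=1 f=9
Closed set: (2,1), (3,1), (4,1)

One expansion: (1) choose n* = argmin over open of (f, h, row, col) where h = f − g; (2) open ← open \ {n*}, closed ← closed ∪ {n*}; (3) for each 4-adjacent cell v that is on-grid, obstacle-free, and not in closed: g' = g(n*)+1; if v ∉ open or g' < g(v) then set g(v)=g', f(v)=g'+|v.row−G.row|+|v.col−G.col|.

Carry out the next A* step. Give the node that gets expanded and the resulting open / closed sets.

expanded=(1,1); open=[(0,1) g=4 f=7, (1,0) g=4 f=9, (1,2) g=4 f=7, (2,0) g=3 f=9, (2,2) g=3 f=7, (3,0) g=2 f=9, (3,2) g=2 f=7, (4,0) g=1 f=9, (4,2) g=1 f=7, (5,1) g=1 f=9]; closed=[(1,1), (2,1), (3,1), (4,1)]

step 1: expand (1,1) (f=7, h=4) → closed; open now [(0,1) g=4 f=7, (1,0) g=4 f=9, (1,2) g=4 f=7, (2,0) g=3 f=9, (2,2) g=3 f=7, (3,0) g=2 f=9, (3,2) g=2 f=7, (4,0) g=1 f=9, (4,2) g=1 f=7, (5,1) g=1 f=9]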